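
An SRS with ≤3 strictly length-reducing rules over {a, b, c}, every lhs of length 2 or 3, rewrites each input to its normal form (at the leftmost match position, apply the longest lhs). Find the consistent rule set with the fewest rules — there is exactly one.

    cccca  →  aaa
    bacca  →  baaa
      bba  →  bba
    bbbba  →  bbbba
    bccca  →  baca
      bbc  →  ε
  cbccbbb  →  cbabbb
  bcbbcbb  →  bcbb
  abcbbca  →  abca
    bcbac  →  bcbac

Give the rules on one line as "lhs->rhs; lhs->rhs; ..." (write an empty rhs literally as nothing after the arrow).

  | cccca => acca => aaa
  | bacca => baaa
  | bba
  | bbbba

bbc->; cc->a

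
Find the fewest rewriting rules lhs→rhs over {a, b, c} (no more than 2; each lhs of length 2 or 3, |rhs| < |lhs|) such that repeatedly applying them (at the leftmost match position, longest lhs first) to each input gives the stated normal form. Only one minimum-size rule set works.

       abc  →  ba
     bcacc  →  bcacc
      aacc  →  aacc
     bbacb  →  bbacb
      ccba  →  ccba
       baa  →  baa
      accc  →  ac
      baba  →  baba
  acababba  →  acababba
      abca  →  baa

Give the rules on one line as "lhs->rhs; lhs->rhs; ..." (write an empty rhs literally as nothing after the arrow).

  | abc => ba
  | bcacc
  | aacc
  | bbacb

abc->ba; ccc->c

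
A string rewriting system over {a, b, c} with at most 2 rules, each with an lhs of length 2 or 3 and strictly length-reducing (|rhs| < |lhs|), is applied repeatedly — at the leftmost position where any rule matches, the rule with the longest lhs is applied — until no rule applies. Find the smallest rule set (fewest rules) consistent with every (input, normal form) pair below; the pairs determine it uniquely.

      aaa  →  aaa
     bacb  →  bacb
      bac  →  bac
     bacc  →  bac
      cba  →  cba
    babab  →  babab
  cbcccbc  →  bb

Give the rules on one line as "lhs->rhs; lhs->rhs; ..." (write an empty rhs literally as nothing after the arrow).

cbc->b; cc->c

  | aaa
  | bacb
  | bac
  | bacc => bac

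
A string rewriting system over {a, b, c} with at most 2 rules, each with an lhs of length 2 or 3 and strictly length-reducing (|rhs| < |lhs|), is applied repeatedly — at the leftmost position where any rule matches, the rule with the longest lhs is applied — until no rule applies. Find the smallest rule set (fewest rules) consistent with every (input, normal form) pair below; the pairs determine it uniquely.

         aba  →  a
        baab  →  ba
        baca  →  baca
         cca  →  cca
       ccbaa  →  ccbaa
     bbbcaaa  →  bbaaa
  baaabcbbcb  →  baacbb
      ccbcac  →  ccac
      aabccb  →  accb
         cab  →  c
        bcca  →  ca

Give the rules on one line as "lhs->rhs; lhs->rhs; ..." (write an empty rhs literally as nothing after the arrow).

  | aba => a
  | baab => ba
  | baca
  | cca

ab->; bc->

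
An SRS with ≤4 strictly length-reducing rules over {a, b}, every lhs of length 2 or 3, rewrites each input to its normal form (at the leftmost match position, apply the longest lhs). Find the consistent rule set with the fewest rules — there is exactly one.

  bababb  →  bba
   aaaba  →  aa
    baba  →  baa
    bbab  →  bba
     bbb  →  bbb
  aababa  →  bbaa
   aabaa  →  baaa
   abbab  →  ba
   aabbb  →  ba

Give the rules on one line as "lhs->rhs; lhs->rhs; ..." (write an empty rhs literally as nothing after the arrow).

aab->ba; ab->; bab->ba

  | bababb => baabb => bbab => bba
  | aaaba => abaa => aa
  | baba => baa
  | bbab => bba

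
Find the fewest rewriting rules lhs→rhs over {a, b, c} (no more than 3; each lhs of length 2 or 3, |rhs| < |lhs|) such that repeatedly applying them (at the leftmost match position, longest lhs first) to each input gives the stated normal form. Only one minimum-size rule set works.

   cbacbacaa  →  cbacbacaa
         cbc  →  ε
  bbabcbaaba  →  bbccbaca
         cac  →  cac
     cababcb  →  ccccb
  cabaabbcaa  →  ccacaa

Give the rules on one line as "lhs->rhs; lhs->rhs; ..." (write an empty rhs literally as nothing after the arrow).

  | cbacbacaa
  | cbc => ε
  | bbabcbaaba => bbccbaaba => bbccbaca
  | cac

ab->c; abb->; cbc->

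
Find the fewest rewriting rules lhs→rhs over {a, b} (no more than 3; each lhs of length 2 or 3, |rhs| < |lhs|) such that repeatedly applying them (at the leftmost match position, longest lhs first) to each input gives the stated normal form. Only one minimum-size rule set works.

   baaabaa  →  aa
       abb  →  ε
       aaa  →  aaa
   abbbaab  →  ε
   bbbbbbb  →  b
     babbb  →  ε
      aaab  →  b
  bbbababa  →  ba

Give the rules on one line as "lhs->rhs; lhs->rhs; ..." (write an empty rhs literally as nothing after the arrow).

  | baaabaa => baabaa => babaa => bbaa => aa
  | abb => bb => ε
  | aaa
  | abbbaab => bbbaab => baab => bab => bb => ε

ab->b; bb->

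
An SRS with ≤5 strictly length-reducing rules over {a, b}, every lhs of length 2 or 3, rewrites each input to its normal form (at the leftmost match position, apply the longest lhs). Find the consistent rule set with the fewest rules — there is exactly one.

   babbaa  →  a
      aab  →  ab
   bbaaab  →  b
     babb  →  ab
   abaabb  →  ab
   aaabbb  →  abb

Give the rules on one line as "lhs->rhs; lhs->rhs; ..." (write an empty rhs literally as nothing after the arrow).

  | babbaa => aabaa => abaa => aaa => ba => a
  | aab => ab
  | bbaaab => baaab => aaab => bab => aa => b
  | babb => aab => ab

aa->b; aab->ab; ba->a; bab->aa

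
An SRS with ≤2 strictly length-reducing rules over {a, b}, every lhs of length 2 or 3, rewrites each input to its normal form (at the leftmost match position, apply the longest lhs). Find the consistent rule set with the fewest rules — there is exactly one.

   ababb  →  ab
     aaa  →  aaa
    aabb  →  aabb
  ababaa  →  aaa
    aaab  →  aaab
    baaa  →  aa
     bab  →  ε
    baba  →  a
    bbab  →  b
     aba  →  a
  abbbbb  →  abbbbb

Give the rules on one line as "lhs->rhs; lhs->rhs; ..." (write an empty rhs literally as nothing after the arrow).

ba->; bab->

  | ababb => ab
  | aaa
  | aabb
  | ababaa => aaa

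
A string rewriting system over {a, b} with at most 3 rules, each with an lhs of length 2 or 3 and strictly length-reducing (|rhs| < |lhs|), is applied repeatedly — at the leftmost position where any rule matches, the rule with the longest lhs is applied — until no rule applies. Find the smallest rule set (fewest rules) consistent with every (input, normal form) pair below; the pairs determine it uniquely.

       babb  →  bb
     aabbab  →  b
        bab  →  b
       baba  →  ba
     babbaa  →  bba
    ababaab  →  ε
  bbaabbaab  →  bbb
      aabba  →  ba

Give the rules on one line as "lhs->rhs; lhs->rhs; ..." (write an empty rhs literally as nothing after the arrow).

aa->a; ab->

  | babb => bb
  | aabbab => abbab => bab => b
  | bab => b
  | baba => ba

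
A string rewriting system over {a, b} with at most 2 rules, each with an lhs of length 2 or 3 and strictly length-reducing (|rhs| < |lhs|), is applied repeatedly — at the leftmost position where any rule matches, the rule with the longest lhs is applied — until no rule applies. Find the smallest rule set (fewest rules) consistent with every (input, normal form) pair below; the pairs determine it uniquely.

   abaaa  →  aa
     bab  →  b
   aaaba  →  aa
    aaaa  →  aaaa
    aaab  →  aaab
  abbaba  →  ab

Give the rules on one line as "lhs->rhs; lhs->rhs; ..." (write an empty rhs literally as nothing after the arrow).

  | abaaa => aa
  | bab => b
  | aaaba => aa
  | aaaa

aba->; ba->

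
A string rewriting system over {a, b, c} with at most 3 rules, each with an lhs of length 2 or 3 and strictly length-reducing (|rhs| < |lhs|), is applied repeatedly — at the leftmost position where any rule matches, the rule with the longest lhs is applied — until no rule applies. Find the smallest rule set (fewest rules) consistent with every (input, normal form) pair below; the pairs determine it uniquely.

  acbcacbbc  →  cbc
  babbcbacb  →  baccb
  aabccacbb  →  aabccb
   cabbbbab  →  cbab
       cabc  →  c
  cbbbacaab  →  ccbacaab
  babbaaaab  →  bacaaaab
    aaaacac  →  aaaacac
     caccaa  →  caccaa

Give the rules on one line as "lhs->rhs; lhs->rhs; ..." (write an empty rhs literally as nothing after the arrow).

  | acbcacbbc => cacbbc => cbc
  | babbcbacb => baccbacb => baccb
  | aabccacbb => aabccb
  | cabbbbab => bbbab => cbab

acb->; bb->c; cab->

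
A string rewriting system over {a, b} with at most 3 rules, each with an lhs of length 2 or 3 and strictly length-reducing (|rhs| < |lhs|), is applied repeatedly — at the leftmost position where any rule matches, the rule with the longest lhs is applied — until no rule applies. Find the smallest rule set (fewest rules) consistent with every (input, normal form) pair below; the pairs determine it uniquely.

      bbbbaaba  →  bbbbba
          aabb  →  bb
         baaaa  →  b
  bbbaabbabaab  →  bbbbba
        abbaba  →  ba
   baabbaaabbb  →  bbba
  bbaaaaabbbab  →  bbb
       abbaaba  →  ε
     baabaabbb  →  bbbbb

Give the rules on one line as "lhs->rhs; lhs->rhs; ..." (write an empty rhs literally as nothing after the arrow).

  | bbbbaaba => bbbbba
  | aabb => bb
  | baaaa => baa => b
  | bbbaabbabaab => bbbbbabaab => bbbbbaaab => bbbbbab => bbbbba

aa->; ab->a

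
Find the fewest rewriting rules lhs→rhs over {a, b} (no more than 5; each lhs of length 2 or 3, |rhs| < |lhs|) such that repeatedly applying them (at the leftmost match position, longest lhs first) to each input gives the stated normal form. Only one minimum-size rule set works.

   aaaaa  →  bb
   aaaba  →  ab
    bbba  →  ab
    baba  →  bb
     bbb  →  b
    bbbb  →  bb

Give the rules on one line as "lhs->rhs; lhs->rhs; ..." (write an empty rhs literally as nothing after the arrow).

aaa->bb; ba->b; baa->ab; bbb->ba

  | aaaaa => bbaa => bab => bb
  | aaaba => bbba => baa => ab
  | bbba => baa => ab
  | baba => bba => bb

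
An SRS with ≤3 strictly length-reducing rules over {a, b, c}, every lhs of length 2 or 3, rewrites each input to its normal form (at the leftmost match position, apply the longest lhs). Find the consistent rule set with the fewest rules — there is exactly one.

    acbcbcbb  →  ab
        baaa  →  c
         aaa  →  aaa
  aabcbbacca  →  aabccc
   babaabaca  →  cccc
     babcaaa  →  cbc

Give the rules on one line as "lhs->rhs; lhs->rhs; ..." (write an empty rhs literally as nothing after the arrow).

  | acbcbcbb => acbcbb => acbb => ab
  | baaa => caa => ca => c
  | aaa
  | aabcbbacca => aabbacca => aabccca => aabccc

ba->c; ca->c; cbb->b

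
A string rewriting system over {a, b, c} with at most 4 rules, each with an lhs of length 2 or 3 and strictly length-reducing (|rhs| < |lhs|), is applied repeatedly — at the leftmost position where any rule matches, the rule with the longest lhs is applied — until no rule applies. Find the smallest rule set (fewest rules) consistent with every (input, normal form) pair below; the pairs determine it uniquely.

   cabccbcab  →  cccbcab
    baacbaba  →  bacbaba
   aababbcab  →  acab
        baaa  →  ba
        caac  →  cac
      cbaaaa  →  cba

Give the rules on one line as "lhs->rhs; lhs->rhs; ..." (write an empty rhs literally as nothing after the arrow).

  | cabccbcab => cccbcab
  | baacbaba => bacbaba
  | aababbcab => aaabbcab => aabbcab => aabcab => aacab => acab
  | baaa => baa => ba

aa->a; aab->aa; abc->c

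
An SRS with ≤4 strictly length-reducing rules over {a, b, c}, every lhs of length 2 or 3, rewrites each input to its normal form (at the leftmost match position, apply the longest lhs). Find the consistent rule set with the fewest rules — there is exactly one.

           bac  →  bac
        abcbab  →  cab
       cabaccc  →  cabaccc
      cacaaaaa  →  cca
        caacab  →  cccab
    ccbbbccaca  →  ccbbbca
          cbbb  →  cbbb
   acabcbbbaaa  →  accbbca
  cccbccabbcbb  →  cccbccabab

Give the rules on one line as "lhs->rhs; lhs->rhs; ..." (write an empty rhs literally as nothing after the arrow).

  | bac
  | abcbab => aaab => cab
  | cabaccc
  | cacaaaaa => aaaaa => caaa => cca

aa->c; bcb->a; cac->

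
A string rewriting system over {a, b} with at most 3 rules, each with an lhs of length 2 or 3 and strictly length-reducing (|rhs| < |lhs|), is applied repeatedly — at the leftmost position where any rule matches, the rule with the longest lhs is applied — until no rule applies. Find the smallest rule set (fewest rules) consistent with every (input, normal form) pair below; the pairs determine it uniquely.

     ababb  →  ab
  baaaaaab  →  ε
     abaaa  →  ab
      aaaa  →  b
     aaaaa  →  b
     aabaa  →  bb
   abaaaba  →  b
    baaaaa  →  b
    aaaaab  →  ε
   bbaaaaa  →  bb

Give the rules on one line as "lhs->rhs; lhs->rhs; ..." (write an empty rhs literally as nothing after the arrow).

aa->b; ba->b; bab->

  | ababb => ab
  | baaaaaab => baaaaab => baaaab => baaab => baab => bab => ε
  | abaaa => abaa => aba => ab
  | aaaa => baa => ba => b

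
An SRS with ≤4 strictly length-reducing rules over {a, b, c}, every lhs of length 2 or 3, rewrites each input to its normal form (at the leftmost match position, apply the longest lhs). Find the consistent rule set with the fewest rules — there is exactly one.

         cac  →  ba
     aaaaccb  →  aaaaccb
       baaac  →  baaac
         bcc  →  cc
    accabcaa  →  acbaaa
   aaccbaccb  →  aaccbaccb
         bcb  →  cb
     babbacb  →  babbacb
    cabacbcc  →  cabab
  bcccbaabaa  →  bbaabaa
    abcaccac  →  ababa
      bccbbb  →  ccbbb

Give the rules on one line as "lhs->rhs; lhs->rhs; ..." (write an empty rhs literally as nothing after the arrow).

bc->c; cac->ba; ccc->b

  | cac => ba
  | aaaaccb
  | baaac
  | bcc => cc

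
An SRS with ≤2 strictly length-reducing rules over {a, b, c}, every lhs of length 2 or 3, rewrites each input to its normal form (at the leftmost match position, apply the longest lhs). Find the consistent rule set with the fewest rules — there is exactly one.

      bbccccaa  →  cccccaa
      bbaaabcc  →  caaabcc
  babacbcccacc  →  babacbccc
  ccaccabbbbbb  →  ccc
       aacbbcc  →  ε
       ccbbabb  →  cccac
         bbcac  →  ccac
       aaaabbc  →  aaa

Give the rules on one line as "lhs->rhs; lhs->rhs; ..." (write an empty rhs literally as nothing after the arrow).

acc->; bb->c

  | bbccccaa => cccccaa
  | bbaaabcc => caaabcc
  | babacbcccacc => babacbccc
  | ccaccabbbbbb => ccabbbbbb => ccacbbbb => ccaccbb => ccbb => ccc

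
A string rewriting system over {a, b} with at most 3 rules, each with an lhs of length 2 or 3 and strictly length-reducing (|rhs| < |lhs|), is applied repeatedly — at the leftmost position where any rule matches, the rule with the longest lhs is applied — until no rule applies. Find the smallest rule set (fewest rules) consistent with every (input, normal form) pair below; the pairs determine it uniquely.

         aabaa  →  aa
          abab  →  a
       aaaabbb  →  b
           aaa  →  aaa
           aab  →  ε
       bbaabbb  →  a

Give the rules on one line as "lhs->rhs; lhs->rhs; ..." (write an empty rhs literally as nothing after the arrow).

  | aabaa => aa
  | abab => bab => bb => a
  | aaaabbb => aabb => b
  | aaa

aab->; ab->b; bb->a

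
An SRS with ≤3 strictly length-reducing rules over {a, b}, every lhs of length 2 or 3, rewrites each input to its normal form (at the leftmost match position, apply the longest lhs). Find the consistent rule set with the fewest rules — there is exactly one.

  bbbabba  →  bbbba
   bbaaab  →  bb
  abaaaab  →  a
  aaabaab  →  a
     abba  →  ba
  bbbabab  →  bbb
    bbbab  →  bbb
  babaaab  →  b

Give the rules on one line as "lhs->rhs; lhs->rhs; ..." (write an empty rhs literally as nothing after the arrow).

  | bbbabba => bbbba
  | bbaaab => bbab => bb
  | abaaaab => aaaab => aab => a
  | aaabaab => abaab => aab => a

aaa->a; ab->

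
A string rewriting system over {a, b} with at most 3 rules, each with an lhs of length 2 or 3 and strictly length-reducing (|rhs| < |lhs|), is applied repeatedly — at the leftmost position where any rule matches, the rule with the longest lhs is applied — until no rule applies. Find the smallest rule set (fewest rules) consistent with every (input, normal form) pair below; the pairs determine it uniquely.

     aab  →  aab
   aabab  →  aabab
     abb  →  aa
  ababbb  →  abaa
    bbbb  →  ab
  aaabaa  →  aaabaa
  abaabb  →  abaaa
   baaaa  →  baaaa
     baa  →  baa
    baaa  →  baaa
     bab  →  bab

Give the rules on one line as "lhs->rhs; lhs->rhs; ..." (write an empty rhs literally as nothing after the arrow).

  | aab
  | aabab
  | abb => aa
  | ababbb => abaa

bb->a; bbb->a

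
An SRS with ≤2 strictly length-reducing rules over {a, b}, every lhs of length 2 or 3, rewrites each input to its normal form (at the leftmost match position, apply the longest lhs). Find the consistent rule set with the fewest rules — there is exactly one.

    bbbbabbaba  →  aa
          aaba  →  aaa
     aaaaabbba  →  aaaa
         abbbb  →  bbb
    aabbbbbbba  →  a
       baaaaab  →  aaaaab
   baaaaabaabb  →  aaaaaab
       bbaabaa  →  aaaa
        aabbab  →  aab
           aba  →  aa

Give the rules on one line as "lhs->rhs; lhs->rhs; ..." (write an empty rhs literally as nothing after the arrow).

abb->b; ba->a

  | bbbbabbaba => bbbabbaba => bbabbaba => babbaba => abbaba => baba => aba => aa
  | aaba => aaa
  | aaaaabbba => aaaabba => aaaba => aaaa
  | abbbb => bbb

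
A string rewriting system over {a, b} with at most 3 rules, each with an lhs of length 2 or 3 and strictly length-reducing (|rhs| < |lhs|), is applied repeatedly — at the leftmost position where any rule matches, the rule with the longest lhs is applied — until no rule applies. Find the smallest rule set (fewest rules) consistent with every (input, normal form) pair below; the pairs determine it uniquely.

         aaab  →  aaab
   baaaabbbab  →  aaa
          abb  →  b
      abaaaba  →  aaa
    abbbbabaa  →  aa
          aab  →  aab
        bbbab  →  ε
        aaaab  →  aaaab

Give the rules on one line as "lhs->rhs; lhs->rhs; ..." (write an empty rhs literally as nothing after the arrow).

abb->b; ba->; bab->aa

  | aaab
  | baaaabbbab => aaabbbab => aabbab => abab => aaa
  | abb => b
  | abaaaba => aaaba => aaa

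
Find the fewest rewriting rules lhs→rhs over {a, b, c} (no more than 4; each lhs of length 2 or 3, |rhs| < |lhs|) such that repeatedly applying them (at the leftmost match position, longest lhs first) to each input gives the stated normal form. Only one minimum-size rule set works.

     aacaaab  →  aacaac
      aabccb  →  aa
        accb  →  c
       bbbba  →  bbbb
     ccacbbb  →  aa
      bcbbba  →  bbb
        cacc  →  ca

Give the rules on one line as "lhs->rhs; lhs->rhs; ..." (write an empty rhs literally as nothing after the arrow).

  | aacaaab => aacaac
  | aabccb => acccb => acb => aa
  | accb => ab => c
  | bbbba => bbbb

ab->c; ba->b; cb->a; cc->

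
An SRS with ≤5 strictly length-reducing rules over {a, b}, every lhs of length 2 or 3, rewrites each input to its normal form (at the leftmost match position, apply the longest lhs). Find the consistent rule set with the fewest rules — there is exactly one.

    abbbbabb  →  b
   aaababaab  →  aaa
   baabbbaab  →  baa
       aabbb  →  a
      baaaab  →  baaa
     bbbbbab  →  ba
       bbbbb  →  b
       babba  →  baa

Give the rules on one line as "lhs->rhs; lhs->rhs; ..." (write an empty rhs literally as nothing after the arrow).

  | abbbbabb => bbbbabb => abbabb => bbabb => aabb => ab => b
  | aaababaab => aaabaab => aaaab => aaa
  | baabbbaab => babbaab => babaab => baaab => baa
  | aabbb => abb => bb => a

aab->a; ab->b; bab->ba; bb->a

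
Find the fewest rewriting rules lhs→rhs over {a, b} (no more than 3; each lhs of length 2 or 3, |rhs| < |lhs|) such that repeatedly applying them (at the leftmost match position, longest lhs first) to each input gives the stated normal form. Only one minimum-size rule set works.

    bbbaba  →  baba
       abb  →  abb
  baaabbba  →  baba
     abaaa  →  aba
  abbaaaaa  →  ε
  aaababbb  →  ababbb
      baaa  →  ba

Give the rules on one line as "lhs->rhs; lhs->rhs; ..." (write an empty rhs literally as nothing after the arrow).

  | bbbaba => baba
  | abb
  | baaabbba => babbba => baba
  | abaaa => aba

aa->; bba->a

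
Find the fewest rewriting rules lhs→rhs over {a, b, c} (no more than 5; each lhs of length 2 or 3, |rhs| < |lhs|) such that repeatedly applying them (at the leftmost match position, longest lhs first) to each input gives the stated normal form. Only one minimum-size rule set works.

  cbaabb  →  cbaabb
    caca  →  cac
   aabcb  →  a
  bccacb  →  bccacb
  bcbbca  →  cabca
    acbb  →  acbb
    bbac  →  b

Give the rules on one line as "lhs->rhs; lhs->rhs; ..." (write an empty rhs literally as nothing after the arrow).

  | cbaabb
  | caca => cac
  | aabcb => aaca => a
  | bccacb

aac->; aca->ac; bac->; bcb->ca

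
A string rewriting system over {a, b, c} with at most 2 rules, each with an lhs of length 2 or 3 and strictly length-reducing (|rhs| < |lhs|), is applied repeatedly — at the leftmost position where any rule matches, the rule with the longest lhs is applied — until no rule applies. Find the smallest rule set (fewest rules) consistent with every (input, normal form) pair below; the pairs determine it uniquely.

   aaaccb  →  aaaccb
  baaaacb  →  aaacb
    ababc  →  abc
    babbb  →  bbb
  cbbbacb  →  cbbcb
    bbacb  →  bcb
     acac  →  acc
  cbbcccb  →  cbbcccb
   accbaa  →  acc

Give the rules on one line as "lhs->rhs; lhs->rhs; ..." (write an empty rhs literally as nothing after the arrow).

ba->; ca->c

  | aaaccb
  | baaaacb => aaacb
  | ababc => abc
  | babbb => bbb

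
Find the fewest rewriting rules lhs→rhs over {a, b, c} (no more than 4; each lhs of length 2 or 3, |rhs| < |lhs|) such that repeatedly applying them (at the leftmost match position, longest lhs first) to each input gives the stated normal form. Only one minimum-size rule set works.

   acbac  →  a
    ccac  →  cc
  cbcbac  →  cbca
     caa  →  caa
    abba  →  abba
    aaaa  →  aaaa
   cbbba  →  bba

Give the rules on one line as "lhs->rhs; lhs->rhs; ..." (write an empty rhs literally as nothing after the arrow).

  | acbac => bac => a
  | ccac => cc
  | cbcbac => cbca
  | caa

ac->; bac->a; cbb->b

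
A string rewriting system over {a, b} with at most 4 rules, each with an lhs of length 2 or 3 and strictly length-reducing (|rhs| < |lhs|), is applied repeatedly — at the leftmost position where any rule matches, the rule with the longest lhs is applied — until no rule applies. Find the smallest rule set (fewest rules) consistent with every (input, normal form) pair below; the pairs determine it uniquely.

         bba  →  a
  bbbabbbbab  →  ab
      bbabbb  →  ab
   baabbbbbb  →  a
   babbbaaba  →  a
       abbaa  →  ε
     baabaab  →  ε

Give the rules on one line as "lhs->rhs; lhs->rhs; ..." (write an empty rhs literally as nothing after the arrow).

aa->b; ba->; bb->

  | bba => a
  | bbbabbbbab => babbbbab => bbbbab => bbab => ab
  | bbabbb => abbb => ab
  | baabbbbbb => abbbbbb => abbbb => abb => a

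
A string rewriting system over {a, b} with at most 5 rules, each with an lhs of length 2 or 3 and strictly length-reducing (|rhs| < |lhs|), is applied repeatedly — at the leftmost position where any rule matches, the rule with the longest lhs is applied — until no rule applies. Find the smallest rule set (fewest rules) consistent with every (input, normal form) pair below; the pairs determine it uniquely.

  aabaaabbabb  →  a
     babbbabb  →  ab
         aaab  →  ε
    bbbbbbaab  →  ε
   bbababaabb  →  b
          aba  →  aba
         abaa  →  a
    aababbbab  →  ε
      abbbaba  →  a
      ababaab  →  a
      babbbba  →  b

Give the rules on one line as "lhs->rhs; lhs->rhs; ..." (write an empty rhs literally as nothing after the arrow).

aa->b; aaa->aa; bb->; bbb->a

  | aabaaabbabb => bbaaabbabb => aaabbabb => aabbabb => bbbabb => aabb => bbb => a
  | babbbabb => baaabb => baabb => bbbb => ab
  | aaab => aab => bb => ε
  | bbbbbbaab => abbbaab => aaaab => aaab => aab => bb => ε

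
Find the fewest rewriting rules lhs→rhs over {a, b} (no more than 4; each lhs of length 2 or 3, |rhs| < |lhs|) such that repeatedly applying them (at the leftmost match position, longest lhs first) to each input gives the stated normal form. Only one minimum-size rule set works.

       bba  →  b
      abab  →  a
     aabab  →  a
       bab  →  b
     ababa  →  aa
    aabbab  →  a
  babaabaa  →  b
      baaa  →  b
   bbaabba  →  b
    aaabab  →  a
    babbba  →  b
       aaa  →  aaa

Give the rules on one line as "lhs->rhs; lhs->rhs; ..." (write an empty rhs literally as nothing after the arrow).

  | bba => ba => b
  | abab => aab => ab => a
  | aabab => abab => aab => ab => a
  | bab => bb => b

aab->ab; ab->a; ba->b; bb->b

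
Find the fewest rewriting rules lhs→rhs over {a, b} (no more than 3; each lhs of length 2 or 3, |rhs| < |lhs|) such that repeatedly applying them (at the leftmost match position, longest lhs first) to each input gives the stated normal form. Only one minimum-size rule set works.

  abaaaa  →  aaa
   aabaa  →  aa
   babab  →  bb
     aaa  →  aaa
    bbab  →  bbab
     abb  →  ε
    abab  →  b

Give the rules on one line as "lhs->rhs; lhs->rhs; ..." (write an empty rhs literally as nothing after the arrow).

  | abaaaa => aaa
  | aabaa => aa
  | babab => bb
  | aaa

aba->; abb->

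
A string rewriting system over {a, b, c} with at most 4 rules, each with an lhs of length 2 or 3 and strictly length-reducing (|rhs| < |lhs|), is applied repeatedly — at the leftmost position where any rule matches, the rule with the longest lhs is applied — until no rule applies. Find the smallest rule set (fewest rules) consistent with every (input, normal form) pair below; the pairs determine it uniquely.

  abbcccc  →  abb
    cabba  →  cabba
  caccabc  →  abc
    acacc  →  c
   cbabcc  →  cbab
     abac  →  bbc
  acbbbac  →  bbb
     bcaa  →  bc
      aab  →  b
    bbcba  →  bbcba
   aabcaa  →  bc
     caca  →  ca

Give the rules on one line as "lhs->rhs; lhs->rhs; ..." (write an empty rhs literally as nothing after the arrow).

aa->; aba->bb; ac->; cc->

  | abbcccc => abbcc => abb
  | cabba
  | caccabc => ccabc => abc
  | acacc => acc => c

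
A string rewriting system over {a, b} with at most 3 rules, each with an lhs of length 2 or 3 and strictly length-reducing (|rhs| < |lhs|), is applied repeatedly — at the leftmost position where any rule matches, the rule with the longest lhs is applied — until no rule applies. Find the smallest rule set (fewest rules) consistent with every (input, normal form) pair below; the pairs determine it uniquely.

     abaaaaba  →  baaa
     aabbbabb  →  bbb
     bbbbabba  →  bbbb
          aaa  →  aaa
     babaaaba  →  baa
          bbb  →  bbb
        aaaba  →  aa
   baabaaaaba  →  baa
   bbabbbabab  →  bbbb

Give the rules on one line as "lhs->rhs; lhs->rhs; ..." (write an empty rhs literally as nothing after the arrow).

aab->ba; ab->; bba->b

  | abaaaaba => aaaaba => aabaa => baaa
  | aabbbabb => babbabb => bbabb => bbb
  | bbbbabba => bbbbba => bbbb
  | aaa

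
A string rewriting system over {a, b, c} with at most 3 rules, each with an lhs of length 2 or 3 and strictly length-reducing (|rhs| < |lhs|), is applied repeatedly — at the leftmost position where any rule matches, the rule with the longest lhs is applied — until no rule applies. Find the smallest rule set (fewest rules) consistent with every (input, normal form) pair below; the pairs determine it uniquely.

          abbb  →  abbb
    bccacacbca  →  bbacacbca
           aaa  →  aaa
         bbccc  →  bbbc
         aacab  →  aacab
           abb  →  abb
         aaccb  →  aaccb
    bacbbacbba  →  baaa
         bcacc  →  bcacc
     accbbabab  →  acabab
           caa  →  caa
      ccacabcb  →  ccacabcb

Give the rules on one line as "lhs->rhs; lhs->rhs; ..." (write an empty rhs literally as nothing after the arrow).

  | abbb
  | bccacacbca => bbacacbca
  | aaa
  | bbccc => bbbc

bcc->bb; cbb->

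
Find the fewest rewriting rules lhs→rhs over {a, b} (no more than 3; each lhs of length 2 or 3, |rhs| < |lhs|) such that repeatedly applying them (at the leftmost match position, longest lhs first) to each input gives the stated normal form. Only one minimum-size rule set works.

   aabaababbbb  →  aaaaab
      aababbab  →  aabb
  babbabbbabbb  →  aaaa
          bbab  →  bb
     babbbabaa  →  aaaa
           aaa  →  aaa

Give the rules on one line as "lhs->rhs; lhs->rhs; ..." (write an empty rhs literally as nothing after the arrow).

ba->; bbb->aa

  | aabaababbbb => aaababbbb => aaabbbb => aaaaab
  | aababbab => aabbab => aabb
  | babbabbbabbb => bbabbbabbb => bbbbabbb => aababbb => aabbb => aaaa
  | bbab => bb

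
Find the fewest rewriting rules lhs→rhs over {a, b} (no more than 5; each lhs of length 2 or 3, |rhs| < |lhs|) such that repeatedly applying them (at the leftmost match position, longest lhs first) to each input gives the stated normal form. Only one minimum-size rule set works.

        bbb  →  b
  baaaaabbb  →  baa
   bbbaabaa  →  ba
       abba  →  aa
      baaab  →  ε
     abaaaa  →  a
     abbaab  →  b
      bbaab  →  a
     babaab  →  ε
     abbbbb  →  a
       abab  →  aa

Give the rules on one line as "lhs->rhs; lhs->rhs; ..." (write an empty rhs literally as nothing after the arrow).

  | bbb => b
  | baaaaabbb => bbbaabbb => baabbb => baabb => baab => baa
  | bbbaabaa => baabaa => baaaa => bbba => ba
  | abba => aba => aa

aaa->bb; ab->a; bb->; bba->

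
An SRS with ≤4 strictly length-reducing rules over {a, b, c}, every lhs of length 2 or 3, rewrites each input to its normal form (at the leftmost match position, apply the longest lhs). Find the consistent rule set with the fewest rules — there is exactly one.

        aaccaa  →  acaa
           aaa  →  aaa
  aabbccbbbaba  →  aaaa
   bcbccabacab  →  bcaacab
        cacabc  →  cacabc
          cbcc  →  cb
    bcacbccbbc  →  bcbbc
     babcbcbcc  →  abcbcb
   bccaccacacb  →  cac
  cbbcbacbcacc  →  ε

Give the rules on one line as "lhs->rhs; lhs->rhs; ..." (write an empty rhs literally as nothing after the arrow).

acb->; acc->c; ba->a; cc->

  | aaccaa => acaa
  | aaa
  | aabbccbbbaba => aabbbbbaba => aabbbbaba => aabbbaba => aabbaba => aababa => aaaba => aaaa
  | bcbccabacab => bcbabacab => bcabacab => bcaacab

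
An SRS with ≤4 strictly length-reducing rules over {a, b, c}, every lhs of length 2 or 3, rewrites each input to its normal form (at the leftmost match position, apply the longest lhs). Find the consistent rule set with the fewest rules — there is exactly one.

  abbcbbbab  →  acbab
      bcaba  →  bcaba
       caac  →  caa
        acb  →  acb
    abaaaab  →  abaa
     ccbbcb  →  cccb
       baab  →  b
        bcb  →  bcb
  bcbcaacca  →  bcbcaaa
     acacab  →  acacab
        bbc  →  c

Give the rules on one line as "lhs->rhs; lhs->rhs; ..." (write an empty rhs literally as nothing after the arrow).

  | abbcbbbab => acbbbab => acbab
  | bcaba
  | caac => caa
  | acb

aab->; aac->aa; bb->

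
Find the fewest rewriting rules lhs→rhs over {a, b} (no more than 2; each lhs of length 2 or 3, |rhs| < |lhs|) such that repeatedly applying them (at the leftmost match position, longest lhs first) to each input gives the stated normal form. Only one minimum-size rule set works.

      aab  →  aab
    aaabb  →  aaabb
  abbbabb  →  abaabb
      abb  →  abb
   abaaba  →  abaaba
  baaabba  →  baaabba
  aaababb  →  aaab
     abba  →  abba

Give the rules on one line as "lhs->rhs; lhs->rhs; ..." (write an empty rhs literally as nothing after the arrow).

  | aab
  | aaabb
  | abbbabb => abaabb
  | abb

bab->; bbb->ba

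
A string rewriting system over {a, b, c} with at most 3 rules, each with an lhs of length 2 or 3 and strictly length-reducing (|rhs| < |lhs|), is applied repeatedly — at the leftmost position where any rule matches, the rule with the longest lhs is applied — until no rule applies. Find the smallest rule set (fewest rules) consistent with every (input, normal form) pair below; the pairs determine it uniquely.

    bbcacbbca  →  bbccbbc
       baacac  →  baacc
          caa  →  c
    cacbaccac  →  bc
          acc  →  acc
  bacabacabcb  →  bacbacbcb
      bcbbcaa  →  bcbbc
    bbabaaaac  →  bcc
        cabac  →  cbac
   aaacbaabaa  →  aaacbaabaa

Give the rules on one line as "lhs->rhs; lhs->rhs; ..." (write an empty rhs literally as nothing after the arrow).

  | bbcacbbca => bbccbbca => bbccbbc
  | baacac => baacc
  | caa => ca => c
  | cacbaccac => ccbaccac => ccbaccc => ccbabb => cccab => bbab => bca => bc

bab->ca; ca->c; ccc->bb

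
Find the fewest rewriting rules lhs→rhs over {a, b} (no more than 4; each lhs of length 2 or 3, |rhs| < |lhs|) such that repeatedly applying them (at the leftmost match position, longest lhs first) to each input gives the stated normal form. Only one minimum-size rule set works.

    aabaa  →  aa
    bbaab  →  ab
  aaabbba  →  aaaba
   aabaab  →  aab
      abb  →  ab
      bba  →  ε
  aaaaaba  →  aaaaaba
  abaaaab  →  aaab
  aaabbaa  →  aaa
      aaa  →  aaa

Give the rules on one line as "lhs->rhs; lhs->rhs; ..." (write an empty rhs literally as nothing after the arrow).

abb->ab; baa->; bba->

  | aabaa => aa
  | bbaab => ab
  | aaabbba => aaabba => aaaba
  | aabaab => aab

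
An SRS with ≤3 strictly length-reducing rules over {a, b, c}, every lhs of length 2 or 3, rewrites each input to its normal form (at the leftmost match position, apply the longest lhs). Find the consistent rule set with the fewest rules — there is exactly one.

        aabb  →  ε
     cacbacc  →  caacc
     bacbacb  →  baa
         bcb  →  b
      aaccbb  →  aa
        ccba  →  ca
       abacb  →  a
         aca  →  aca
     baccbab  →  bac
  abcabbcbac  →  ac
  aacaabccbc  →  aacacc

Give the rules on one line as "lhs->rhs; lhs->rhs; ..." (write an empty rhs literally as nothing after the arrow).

ab->; cb->

  | aabb => ab => ε
  | cacbacc => caacc
  | bacbacb => baacb => baa
  | bcb => b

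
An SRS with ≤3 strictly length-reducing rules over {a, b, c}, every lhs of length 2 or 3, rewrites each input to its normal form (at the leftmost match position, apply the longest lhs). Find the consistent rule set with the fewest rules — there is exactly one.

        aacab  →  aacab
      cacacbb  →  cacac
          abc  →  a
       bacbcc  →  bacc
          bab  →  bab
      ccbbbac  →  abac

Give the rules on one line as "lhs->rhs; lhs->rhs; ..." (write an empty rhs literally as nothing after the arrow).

  | aacab
  | cacacbb => cacac
  | abc => a
  | bacbcc => bacc

bb->; bc->; ccb->ab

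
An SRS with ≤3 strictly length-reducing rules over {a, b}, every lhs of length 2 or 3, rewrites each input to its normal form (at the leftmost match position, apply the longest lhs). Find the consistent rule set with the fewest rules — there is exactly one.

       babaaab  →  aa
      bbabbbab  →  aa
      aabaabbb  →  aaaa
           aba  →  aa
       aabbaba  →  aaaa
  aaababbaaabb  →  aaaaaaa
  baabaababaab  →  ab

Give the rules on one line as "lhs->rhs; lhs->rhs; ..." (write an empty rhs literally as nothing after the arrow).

aab->aa; ba->a; baa->

  | babaaab => abaaab => aab => aa
  | bbabbbab => babbbab => abbbab => abbab => abab => aab => aa
  | aabaabbb => aaaabbb => aaaabb => aaaab => aaaa
  | aba => aa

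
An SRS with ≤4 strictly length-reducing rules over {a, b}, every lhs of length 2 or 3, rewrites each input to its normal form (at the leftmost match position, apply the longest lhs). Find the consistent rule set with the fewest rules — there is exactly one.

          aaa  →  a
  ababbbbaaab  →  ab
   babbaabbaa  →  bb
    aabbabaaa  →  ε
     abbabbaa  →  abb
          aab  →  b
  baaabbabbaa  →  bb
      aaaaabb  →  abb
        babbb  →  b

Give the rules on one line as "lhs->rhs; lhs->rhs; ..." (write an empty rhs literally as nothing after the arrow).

aa->; ba->; bba->bb; bbb->b

  | aaa => a
  | ababbbbaaab => abbbbaaab => abbaaab => abbaab => abbab => abbb => ab
  | babbaabbaa => bbaabbaa => bbabbaa => bbbbaa => bbaa => bba => bb
  | aabbabaaa => bbabaaa => bbbaaa => baaa => aa => ε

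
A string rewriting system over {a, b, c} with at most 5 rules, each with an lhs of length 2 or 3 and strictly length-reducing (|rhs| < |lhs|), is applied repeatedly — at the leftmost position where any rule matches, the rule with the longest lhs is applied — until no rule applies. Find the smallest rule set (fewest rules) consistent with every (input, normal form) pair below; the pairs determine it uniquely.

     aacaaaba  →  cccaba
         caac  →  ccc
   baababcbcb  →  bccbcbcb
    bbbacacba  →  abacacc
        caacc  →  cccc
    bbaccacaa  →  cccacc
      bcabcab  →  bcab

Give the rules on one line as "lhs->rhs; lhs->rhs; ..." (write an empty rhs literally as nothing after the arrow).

  | aacaaaba => ccaaaba => cccaba
  | caac => ccc
  | baababcbcb => bcbabcbcb => bccbcbcb
  | bbbacacba => abacacba => abacacc

aa->c; abc->; bb->a; cba->cc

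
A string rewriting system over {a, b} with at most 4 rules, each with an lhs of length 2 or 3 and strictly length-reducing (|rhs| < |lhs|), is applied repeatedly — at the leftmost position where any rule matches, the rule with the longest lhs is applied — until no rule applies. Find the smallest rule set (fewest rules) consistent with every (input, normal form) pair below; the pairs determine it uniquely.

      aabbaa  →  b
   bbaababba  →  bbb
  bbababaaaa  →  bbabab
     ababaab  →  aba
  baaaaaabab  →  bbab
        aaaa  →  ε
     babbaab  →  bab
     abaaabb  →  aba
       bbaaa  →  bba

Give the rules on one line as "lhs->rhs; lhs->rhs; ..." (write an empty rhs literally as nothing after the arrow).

aa->; aab->; abb->a; baa->b

  | aabbaa => baa => b
  | bbaababba => bbbabba => bbbaa => bbb
  | bbababaaaa => bbababaa => bbabab
  | ababaab => ababb => aba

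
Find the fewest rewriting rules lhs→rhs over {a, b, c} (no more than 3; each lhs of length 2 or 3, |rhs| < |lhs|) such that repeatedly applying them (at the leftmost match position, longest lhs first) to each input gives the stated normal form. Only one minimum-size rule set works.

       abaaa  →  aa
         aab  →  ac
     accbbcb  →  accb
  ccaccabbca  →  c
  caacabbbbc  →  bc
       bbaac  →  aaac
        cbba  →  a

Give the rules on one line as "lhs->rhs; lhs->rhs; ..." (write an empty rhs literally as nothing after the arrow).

  | abaaa => caaa => aa
  | aab => ac
  | accbbcb => accacb => accb
  | ccaccabbca => cccabbca => ccbbca => ccaca => cca => c

ab->c; bb->a; ca->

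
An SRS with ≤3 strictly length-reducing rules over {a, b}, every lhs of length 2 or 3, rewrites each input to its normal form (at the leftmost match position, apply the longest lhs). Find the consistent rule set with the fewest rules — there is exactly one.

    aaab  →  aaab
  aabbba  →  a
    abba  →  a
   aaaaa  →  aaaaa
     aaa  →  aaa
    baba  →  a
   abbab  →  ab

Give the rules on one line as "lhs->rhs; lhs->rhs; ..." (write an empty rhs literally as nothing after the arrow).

aba->ba; ba->a

  | aaab
  | aabbba => aabba => aaba => aba => ba => a
  | abba => aba => ba => a
  | aaaaa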